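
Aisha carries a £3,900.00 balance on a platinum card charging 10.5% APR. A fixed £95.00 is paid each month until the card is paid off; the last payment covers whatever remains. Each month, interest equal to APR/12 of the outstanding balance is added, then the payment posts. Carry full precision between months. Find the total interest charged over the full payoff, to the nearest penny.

£953.16

Monthly rate r = 10.5%/12 = 0.875% = 0.00875.
Payoff takes n = ⌈−ln(1 − rB₀/P)/ln(1+r)⌉ = ⌈51.086⌉ = 52 payments; the last is £8.16.
Total paid = 51·£95.00 + £8.16 = £4,853.16.
Total interest = total paid − principal = £4,853.16 − £3,900.00 = £953.16.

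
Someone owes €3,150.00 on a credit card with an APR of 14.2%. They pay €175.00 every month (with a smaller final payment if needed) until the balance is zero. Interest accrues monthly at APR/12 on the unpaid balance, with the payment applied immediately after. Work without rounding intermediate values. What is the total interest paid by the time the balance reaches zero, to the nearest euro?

Monthly rate r = 14.2%/12 = 1.18333% = 0.0118333.
Payoff takes n = ⌈−ln(1 − rB₀/P)/ln(1+r)⌉ = ⌈20.361⌉ = 21 payments; the last is €63.46.
Total paid = 20·€175.00 + €63.46 = €3,563.46.
Total interest = total paid − principal = €3,563.46 − €3,150.00 = €413.46.

€413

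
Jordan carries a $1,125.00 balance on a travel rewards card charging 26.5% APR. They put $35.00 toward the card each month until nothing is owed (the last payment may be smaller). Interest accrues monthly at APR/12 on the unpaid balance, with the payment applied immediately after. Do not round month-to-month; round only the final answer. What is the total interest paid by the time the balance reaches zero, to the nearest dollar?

$858

Monthly rate r = 26.5%/12 = 2.20833% = 0.0220833.
Payoff takes n = ⌈−ln(1 − rB₀/P)/ln(1+r)⌉ = ⌈56.643⌉ = 57 payments; the last is $22.60.
Total paid = 56·$35.00 + $22.60 = $1,982.60.
Total interest = total paid − principal = $1,982.60 − $1,125.00 = $857.60.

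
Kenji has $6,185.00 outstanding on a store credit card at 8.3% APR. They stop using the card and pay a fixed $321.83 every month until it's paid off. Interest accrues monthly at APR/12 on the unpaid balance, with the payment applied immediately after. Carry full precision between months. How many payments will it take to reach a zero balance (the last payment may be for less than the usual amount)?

21 payments

Monthly rate r = 8.3%/12 = 0.691667% = 0.00691667.
Recurrence: B ← B·(1+r) − $321.83.
Month 1: interest $42.78; balance after payment $5,905.95.
Month 2: interest $40.85; balance after payment $5,624.97.
Closed form: n = −ln(1 − rB₀/P)/ln(1+r) = −ln(0.86707)/ln(1.00692) ≈ 20.693, so the balance reaches zero during payment 21.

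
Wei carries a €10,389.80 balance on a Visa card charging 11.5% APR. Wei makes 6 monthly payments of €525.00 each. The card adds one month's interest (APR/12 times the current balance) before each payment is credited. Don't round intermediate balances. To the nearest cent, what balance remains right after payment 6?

Monthly rate r = 11.5%/12 = 0.958333% = 0.00958333.
Each month: B ← B·(1+r) − €525.00.
Month 1: interest €99.57; balance after payment €9,964.37.
Month 2: interest €95.49; balance after payment €9,534.86.
Month 3: interest €91.38; balance after payment €9,101.24.
Month 4: interest €87.22; balance after payment €8,663.46.
Month 5: interest €83.02; balance after payment €8,221.48.
Month 6: interest €78.79; balance after payment €7,775.27.

€7,775.27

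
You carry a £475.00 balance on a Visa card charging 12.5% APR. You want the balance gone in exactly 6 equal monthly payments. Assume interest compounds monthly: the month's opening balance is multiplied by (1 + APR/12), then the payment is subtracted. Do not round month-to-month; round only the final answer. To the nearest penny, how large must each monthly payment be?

Monthly rate r = 12.5%/12 = 1.04167% = 0.0104167.
Level-payment amortization: P = B₀·r / (1 − (1+r)^(−n)) = 475.00·0.0104167 / (1 − 1.01042^(−6)).
Denominator 1 − (1+r)^(−6) = 0.0602831967.
P = 4.94792 / 0.0602831967 ≈ 82.08.

£82.08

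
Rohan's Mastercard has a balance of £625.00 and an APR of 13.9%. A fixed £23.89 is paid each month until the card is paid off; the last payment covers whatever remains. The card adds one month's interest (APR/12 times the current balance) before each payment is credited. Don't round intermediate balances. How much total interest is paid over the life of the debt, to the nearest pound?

Monthly rate r = 13.9%/12 = 1.15833% = 0.0115833.
Payoff takes n = ⌈−ln(1 − rB₀/P)/ln(1+r)⌉ = ⌈31.348⌉ = 32 payments; the last is £8.34.
Total paid = 31·£23.89 + £8.34 = £748.93.
Total interest = total paid − principal = £748.93 − £625.00 = £123.93.

£124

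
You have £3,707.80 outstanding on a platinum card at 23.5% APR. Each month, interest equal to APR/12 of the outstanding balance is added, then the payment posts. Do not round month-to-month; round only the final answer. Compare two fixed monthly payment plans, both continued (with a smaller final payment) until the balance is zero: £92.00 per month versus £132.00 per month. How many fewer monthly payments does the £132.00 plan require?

Monthly rate r = 23.5%/12 = 1.95833% = 0.0195833.
At £92.00/mo: n = ⌈−ln(1 − rB₀/P)/ln(1+r)⌉ = 81 payments (last £26.57); total interest = total paid − £3,707.80 = £3,678.77.
At £132.00/mo: 42 payments (last £24.27); total interest £1,728.47.
Payments saved = 81 − 42 = 39.

39 fewer payments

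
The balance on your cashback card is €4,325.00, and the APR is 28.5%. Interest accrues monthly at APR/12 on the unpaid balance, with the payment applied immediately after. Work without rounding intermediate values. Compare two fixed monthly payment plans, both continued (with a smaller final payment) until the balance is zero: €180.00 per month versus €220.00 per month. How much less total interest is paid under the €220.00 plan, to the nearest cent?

€587.53

Monthly rate r = 28.5%/12 = 2.375% = 0.02375.
At €180.00/mo: n = ⌈−ln(1 − rB₀/P)/ln(1+r)⌉ = 37 payments (last €3.88); total interest = total paid − €4,325.00 = €2,158.88.
At €220.00/mo: 27 payments (last €176.35); total interest €1,571.35.
Interest saved = €2,158.88 − €1,571.35 = €587.53.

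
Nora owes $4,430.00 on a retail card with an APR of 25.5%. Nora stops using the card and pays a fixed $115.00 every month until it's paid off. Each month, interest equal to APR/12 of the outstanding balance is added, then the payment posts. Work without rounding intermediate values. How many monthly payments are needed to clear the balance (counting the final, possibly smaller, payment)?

82 payments

Monthly rate r = 25.5%/12 = 2.125% = 0.02125.
Recurrence: B ← B·(1+r) − $115.00.
Month 1: interest $94.14; balance after payment $4,409.14.
Month 2: interest $93.69; balance after payment $4,387.83.
Closed form: n = −ln(1 − rB₀/P)/ln(1+r) = −ln(0.18141)/ln(1.02125) ≈ 81.179, so the balance reaches zero during payment 82.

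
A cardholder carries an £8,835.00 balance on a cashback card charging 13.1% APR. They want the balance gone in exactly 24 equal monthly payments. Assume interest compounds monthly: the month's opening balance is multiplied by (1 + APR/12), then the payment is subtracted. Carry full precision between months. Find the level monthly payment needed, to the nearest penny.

£420.45

Monthly rate r = 13.1%/12 = 1.09167% = 0.0109167.
Level-payment amortization: P = B₀·r / (1 − (1+r)^(−n)) = 8835.00·0.0109167 / (1 − 1.01092^(−24)).
Denominator 1 − (1+r)^(−24) = 0.229395679.
P = 96.4488 / 0.229395679 ≈ 420.45.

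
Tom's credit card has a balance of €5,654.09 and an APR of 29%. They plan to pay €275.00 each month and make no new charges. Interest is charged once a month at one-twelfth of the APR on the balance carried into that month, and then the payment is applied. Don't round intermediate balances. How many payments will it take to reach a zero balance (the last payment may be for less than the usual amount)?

29 payments

Monthly rate r = 29%/12 = 2.41667% = 0.0241667.
Recurrence: B ← B·(1+r) − €275.00.
Month 1: interest €136.64; balance after payment €5,515.73.
Month 2: interest €133.30; balance after payment €5,374.03.
Closed form: n = −ln(1 − rB₀/P)/ln(1+r) = −ln(0.50313)/ln(1.02417) ≈ 28.766, so the balance reaches zero during payment 29.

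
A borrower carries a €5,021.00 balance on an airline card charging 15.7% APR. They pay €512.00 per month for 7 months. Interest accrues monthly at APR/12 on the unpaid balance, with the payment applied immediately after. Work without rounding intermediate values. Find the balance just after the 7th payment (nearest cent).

€1,771.51

Monthly rate r = 15.7%/12 = 1.30833% = 0.0130833.
Each month: B ← B·(1+r) − €512.00.
Month 1: interest €65.69; balance after payment €4,574.69.
Month 2: interest €59.85; balance after payment €4,122.54.
Month 3: interest €53.94; balance after payment €3,664.48.
Month 4: interest €47.94; balance after payment €3,200.42.
Month 5: interest €41.87; balance after payment €2,730.30.
Month 6: interest €35.72; balance after payment €2,254.02.
Month 7: interest €29.49; balance after payment €1,771.51.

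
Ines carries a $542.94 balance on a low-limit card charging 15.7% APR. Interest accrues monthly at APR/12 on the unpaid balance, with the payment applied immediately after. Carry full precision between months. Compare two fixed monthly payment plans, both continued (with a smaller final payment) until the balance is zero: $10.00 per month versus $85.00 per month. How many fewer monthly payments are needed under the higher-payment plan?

Monthly rate r = 15.7%/12 = 1.30833% = 0.0130833.
At $10.00/mo: n = ⌈−ln(1 − rB₀/P)/ln(1+r)⌉ = 96 payments (last $3.26); total interest = total paid − $542.94 = $410.32.
At $85.00/mo: 7 payments (last $60.79); total interest $27.85.
Payments saved = 96 − 7 = 89.

89 fewer payments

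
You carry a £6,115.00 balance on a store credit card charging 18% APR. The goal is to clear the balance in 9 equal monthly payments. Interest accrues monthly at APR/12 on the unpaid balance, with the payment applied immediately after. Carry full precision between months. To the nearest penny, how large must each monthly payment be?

£731.41

Monthly rate r = 18%/12 = 1.5% = 0.015.
Level-payment amortization: P = B₀·r / (1 − (1+r)^(−n)) = 6115.00·0.015 / (1 − 1.015^(−9)).
Denominator 1 − (1+r)^(−9) = 0.12540776.
P = 91.725 / 0.12540776 ≈ 731.41.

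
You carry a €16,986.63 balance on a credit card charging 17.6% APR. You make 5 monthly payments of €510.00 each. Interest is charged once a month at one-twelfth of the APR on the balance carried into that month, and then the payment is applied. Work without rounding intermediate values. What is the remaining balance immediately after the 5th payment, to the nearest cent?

Monthly rate r = 17.6%/12 = 1.46667% = 0.0146667.
Each month: B ← B·(1+r) − €510.00.
Month 1: interest €249.14; balance after payment €16,725.77.
Month 2: interest €245.31; balance after payment €16,461.08.
Month 3: interest €241.43; balance after payment €16,192.51.
Month 4: interest €237.49; balance after payment €15,920.00.
Month 5: interest €233.49; balance after payment €15,643.49.

€15,643.49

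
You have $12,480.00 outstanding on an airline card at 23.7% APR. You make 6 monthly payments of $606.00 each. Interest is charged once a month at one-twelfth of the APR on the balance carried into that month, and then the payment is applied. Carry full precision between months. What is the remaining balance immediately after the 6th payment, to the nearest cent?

$10,213.53

Monthly rate r = 23.7%/12 = 1.975% = 0.01975.
Each month: B ← B·(1+r) − $606.00.
Month 1: interest $246.48; balance after payment $12,120.48.
Month 2: interest $239.38; balance after payment $11,753.86.
Month 3: interest $232.14; balance after payment $11,380.00.
Month 4: interest $224.75; balance after payment $10,998.75.
Month 5: interest $217.23; balance after payment $10,609.98.
Month 6: interest $209.55; balance after payment $10,213.53.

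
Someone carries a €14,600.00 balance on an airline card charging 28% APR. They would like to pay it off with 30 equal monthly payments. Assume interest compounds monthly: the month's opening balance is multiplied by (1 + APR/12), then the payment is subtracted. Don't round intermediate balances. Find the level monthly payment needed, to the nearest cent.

€682.14

Monthly rate r = 28%/12 = 2.33333% = 0.0233333.
Level-payment amortization: P = B₀·r / (1 − (1+r)^(−n)) = 14600.00·0.0233333 / (1 − 1.02333^(−30)).
Denominator 1 − (1+r)^(−30) = 0.49940515.
P = 340.667 / 0.49940515 ≈ 682.14.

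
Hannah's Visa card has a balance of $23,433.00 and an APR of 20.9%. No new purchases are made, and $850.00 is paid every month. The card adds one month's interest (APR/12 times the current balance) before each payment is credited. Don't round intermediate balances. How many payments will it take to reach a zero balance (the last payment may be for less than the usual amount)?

38 payments

Monthly rate r = 20.9%/12 = 1.74167% = 0.0174167.
Recurrence: B ← B·(1+r) − $850.00.
Month 1: interest $408.12; balance after payment $22,991.12.
Month 2: interest $400.43; balance after payment $22,541.55.
Closed form: n = −ln(1 − rB₀/P)/ln(1+r) = −ln(0.51985)/ln(1.01742) ≈ 37.888, so the balance reaches zero during payment 38.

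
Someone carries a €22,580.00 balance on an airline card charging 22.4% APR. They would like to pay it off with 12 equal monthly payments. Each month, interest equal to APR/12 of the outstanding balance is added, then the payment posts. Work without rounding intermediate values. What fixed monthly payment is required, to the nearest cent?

€2,117.71

Monthly rate r = 22.4%/12 = 1.86667% = 0.0186667.
Level-payment amortization: P = B₀·r / (1 − (1+r)^(−n)) = 22580.00·0.0186667 / (1 − 1.01867^(−12)).
Denominator 1 − (1+r)^(−12) = 0.199032568.
P = 421.493 / 0.199032568 ≈ 2117.71.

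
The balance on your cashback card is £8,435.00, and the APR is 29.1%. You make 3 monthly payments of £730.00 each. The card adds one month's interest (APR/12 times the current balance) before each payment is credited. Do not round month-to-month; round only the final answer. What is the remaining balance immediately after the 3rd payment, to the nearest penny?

£6,820.11

Monthly rate r = 29.1%/12 = 2.425% = 0.02425.
Each month: B ← B·(1+r) − £730.00.
Month 1: interest £204.55; balance after payment £7,909.55.
Month 2: interest £191.81; balance after payment £7,371.36.
Month 3: interest £178.76; balance after payment £6,820.11.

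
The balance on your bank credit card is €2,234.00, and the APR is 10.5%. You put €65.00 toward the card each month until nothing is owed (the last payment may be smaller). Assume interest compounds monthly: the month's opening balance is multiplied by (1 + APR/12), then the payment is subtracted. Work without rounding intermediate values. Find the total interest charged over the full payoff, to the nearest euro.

€435

Monthly rate r = 10.5%/12 = 0.875% = 0.00875.
Payoff takes n = ⌈−ln(1 − rB₀/P)/ln(1+r)⌉ = ⌈41.061⌉ = 42 payments; the last is €3.97.
Total paid = 41·€65.00 + €3.97 = €2,668.97.
Total interest = total paid − principal = €2,668.97 − €2,234.00 = €434.97.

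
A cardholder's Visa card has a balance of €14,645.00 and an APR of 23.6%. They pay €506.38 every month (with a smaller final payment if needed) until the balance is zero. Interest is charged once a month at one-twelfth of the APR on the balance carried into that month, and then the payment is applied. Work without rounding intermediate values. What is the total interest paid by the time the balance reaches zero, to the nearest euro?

€7,226

Monthly rate r = 23.6%/12 = 1.96667% = 0.0196667.
Payoff takes n = ⌈−ln(1 − rB₀/P)/ln(1+r)⌉ = ⌈43.189⌉ = 44 payments; the last is €96.34.
Total paid = 43·€506.38 + €96.34 = €21,870.68.
Total interest = total paid − principal = €21,870.68 − €14,645.00 = €7,225.68.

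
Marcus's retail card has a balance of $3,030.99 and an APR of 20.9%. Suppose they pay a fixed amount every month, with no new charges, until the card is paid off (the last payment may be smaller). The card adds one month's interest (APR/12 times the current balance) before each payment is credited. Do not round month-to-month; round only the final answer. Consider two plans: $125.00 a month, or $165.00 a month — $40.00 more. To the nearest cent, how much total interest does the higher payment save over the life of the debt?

Monthly rate r = 20.9%/12 = 1.74167% = 0.0174167.
At $125.00/mo: n = ⌈−ln(1 − rB₀/P)/ln(1+r)⌉ = 32 payments (last $97.65); total interest = total paid − $3,030.99 = $941.66.
At $165.00/mo: 23 payments (last $54.81); total interest $653.82.
Interest saved = $941.66 − $653.82 = $287.84.

$287.84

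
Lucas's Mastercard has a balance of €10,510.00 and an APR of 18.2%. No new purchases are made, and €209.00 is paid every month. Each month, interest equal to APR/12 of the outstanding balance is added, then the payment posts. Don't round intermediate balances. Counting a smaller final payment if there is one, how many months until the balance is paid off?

Monthly rate r = 18.2%/12 = 1.51667% = 0.0151667.
Recurrence: B ← B·(1+r) − €209.00.
Month 1: interest €159.40; balance after payment €10,460.40.
Month 2: interest €158.65; balance after payment €10,410.05.
Closed form: n = −ln(1 − rB₀/P)/ln(1+r) = −ln(0.23731)/ln(1.01517) ≈ 95.555, so the balance reaches zero during payment 96.

96 months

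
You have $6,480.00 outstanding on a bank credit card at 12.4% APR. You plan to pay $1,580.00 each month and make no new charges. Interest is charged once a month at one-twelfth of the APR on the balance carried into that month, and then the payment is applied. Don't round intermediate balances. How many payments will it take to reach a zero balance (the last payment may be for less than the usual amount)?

Monthly rate r = 12.4%/12 = 1.03333% = 0.0103333.
Recurrence: B ← B·(1+r) − $1,580.00.
Month 1: interest $66.96; balance after payment $4,966.96.
Month 2: interest $51.33; balance after payment $3,438.29.
Month 3: interest $35.53; balance after payment $1,893.81.
Month 4: interest $19.57; balance after payment $333.38.
Month 5: interest $3.44; balance after payment $0.00.

5 payments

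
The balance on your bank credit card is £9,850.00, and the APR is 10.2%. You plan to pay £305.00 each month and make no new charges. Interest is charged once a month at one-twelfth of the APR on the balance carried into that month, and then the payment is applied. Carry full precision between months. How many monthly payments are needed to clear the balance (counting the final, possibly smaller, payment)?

38 payments

Monthly rate r = 10.2%/12 = 0.85% = 0.0085.
Recurrence: B ← B·(1+r) − £305.00.
Month 1: interest £83.72; balance after payment £9,628.73.
Month 2: interest £81.84; balance after payment £9,405.57.
Closed form: n = −ln(1 − rB₀/P)/ln(1+r) = −ln(0.72549)/ln(1.0085) ≈ 37.914, so the balance reaches zero during payment 38.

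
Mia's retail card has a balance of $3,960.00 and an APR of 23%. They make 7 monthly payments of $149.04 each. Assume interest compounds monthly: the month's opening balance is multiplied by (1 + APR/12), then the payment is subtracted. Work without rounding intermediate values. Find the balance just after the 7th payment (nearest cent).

$3,417.62

Monthly rate r = 23%/12 = 1.91667% = 0.0191667.
Each month: B ← B·(1+r) − $149.04.
Month 1: interest $75.90; balance after payment $3,886.86.
Month 2: interest $74.50; balance after payment $3,812.32.
Month 3: interest $73.07; balance after payment $3,736.35.
Month 4: interest $71.61; balance after payment $3,658.92.
Month 5: interest $70.13; balance after payment $3,580.01.
Month 6: interest $68.62; balance after payment $3,499.59.
Month 7: interest $67.08; balance after payment $3,417.62.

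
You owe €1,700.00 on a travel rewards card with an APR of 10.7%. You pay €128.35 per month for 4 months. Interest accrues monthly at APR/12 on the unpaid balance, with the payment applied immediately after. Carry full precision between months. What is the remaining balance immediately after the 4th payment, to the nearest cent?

Monthly rate r = 10.7%/12 = 0.891667% = 0.00891667.
Each month: B ← B·(1+r) − €128.35.
Month 1: interest €15.16; balance after payment €1,586.81.
Month 2: interest €14.15; balance after payment €1,472.61.
Month 3: interest €13.13; balance after payment €1,357.39.
Month 4: interest €12.10; balance after payment €1,241.14.

€1,241.14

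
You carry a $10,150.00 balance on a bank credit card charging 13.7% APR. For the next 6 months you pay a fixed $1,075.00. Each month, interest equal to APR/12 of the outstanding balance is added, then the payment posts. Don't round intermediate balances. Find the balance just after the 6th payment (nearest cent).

Monthly rate r = 13.7%/12 = 1.14167% = 0.0114167.
Each month: B ← B·(1+r) − $1,075.00.
Month 1: interest $115.88; balance after payment $9,190.88.
Month 2: interest $104.93; balance after payment $8,220.81.
Month 3: interest $93.85; balance after payment $7,239.66.
Month 4: interest $82.65; balance after payment $6,247.32.
Month 5: interest $71.32; balance after payment $5,243.64.
Month 6: interest $59.86; balance after payment $4,228.50.

$4,228.50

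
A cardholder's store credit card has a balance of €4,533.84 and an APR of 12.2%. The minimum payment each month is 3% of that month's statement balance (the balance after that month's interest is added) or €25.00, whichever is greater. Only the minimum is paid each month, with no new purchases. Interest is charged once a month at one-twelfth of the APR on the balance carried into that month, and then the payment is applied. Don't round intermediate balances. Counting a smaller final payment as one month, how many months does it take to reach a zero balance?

125 months

Monthly rate r = 12.2%/12 = 1.01667% = 0.0101667.
While 3% of the post-interest balance exceeds €25.00, each month B ← (B·(1+r))·(1 − 0.03), i.e. B shrinks by the factor (1+r)·0.97 = 0.97986.
This holds for months 1–84. Entering month 85 the balance is €820.93; 3% of the post-interest balance is now below €25.00, so the flat €25.00 minimum applies from here.
From month 85 a fixed €25.00 at rate r clears €820.93 in 41 more payments. Total: 84 + 41 = 125 months.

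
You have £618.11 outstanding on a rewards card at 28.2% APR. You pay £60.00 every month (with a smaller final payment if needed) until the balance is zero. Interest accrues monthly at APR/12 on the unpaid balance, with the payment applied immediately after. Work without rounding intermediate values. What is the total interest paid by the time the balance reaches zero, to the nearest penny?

£97.95

Monthly rate r = 28.2%/12 = 2.35% = 0.0235.
Payoff takes n = ⌈−ln(1 − rB₀/P)/ln(1+r)⌉ = ⌈11.934⌉ = 12 payments; the last is £56.06.
Total paid = 11·£60.00 + £56.06 = £716.06.
Total interest = total paid − principal = £716.06 − £618.11 = £97.95.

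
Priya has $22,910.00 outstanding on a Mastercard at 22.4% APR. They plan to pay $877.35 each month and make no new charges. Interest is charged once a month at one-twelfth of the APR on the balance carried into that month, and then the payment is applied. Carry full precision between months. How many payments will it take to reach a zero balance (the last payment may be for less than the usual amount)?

37 payments

Monthly rate r = 22.4%/12 = 1.86667% = 0.0186667.
Recurrence: B ← B·(1+r) − $877.35.
Month 1: interest $427.65; balance after payment $22,460.30.
Month 2: interest $419.26; balance after payment $22,002.21.
Closed form: n = −ln(1 − rB₀/P)/ln(1+r) = −ln(0.51256)/ln(1.01867) ≈ 36.137, so the balance reaches zero during payment 37.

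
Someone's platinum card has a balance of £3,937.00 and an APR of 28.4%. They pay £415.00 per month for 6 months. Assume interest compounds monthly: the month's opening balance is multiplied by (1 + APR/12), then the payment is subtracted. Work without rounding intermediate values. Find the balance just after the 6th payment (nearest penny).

£1,888.14

Monthly rate r = 28.4%/12 = 2.36667% = 0.0236667.
Each month: B ← B·(1+r) − £415.00.
Month 1: interest £93.18; balance after payment £3,615.18.
Month 2: interest £85.56; balance after payment £3,285.73.
Month 3: interest £77.76; balance after payment £2,948.50.
Month 4: interest £69.78; balance after payment £2,603.28.
Month 5: interest £61.61; balance after payment £2,249.89.
Month 6: interest £53.25; balance after payment £1,888.14.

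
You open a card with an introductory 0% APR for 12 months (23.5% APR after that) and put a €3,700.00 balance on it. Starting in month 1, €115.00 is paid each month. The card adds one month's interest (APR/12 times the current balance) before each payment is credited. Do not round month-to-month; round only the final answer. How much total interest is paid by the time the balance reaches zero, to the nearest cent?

Promo months 1–12 at r₀ = 0%/12 = 0; months 13+ at r₁ = 23.5%/12 = 0.0195833.
After month 12 (no interest yet): B = €3,700.00 − 12·€115.00 = €2,320.00.
Then at r₁ with €115.00/mo: n₂ = −ln(1 − r₁·B/P)/ln(1+r₁) ≈ 25.92 → 26 more payments.
Total paid = 37·€115.00 + €105.60 = €4,360.60; interest = €4,360.60 − €3,700.00 = €660.60.

€660.60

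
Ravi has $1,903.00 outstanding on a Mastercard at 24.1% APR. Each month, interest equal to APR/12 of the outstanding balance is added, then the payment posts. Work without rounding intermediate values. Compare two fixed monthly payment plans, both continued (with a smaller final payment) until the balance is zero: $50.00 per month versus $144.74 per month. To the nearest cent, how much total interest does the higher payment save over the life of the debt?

Monthly rate r = 24.1%/12 = 2.00833% = 0.0200833.
At $50.00/mo: n = ⌈−ln(1 − rB₀/P)/ln(1+r)⌉ = 73 payments (last $34.88); total interest = total paid − $1,903.00 = $1,731.88.
At $144.74/mo: 16 payments (last $60.97); total interest $329.07.
Interest saved = $1,731.88 − $329.07 = $1,402.81.

$1,402.81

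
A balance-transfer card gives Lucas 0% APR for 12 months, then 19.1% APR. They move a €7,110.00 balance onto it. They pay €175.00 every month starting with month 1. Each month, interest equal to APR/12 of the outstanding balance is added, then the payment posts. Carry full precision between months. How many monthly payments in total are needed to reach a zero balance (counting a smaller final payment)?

Promo months 1–12 at r₀ = 0%/12 = 0; months 13+ at r₁ = 19.1%/12 = 0.0159167.
After month 12 (no interest yet): B = €7,110.00 − 12·€175.00 = €5,010.00.
Then at r₁ with €175.00/mo: n₂ = −ln(1 − r₁·B/P)/ln(1+r₁) ≈ 38.51 → 39 more payments.

51 payments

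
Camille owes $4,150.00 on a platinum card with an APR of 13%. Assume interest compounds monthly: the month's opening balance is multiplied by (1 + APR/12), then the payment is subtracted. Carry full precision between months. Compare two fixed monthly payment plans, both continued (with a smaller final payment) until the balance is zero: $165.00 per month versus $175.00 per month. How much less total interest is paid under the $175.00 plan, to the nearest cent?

$48.68

Monthly rate r = 13%/12 = 1.08333% = 0.0108333.
At $165.00/mo: n = ⌈−ln(1 − rB₀/P)/ln(1+r)⌉ = 30 payments (last $86.43); total interest = total paid − $4,150.00 = $721.43.
At $175.00/mo: 28 payments (last $97.75); total interest $672.75.
Interest saved = $721.43 − $672.75 = $48.68.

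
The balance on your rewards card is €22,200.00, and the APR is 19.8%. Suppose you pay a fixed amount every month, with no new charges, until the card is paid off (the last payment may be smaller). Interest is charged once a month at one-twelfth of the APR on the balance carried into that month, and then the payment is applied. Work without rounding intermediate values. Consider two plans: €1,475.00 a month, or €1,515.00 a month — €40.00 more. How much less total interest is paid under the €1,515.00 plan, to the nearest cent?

€108.28

Monthly rate r = 19.8%/12 = 1.65% = 0.0165.
At €1,475.00/mo: n = ⌈−ln(1 − rB₀/P)/ln(1+r)⌉ = 18 payments (last €657.21); total interest = total paid − €22,200.00 = €3,532.21.
At €1,515.00/mo: 17 payments (last €1,383.93); total interest €3,423.93.
Interest saved = €3,532.21 − €3,423.93 = €108.28.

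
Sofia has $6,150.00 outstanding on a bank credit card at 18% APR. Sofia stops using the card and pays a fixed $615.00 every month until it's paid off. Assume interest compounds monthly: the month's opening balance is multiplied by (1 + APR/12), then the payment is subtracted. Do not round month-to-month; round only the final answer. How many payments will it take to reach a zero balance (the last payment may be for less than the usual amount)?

Monthly rate r = 18%/12 = 1.5% = 0.015.
Recurrence: B ← B·(1+r) − $615.00.
Month 1: interest $92.25; balance after payment $5,627.25.
Month 2: interest $84.41; balance after payment $5,096.66.
Closed form: n = −ln(1 − rB₀/P)/ln(1+r) = −ln(0.85)/ln(1.015) ≈ 10.916, so the balance reaches zero during payment 11.

11 months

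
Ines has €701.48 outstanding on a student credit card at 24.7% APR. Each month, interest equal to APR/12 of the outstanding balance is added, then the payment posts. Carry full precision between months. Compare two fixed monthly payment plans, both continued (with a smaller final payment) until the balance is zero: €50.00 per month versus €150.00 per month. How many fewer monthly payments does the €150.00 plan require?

12 fewer payments

Monthly rate r = 24.7%/12 = 2.05833% = 0.0205833.
At €50.00/mo: n = ⌈−ln(1 − rB₀/P)/ln(1+r)⌉ = 17 payments (last €36.37); total interest = total paid − €701.48 = €134.89.
At €150.00/mo: 5 payments (last €145.19); total interest €43.71.
Payments saved = 17 − 5 = 12.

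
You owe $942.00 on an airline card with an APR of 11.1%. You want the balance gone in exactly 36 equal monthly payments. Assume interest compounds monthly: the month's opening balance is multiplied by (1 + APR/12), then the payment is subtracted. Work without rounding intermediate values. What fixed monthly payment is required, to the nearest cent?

Monthly rate r = 11.1%/12 = 0.925% = 0.00925.
Level-payment amortization: P = B₀·r / (1 − (1+r)^(−n)) = 942.00·0.00925 / (1 − 1.00925^(−36)).
Denominator 1 − (1+r)^(−36) = 0.282131811.
P = 8.7135 / 0.282131811 ≈ 30.88.

$30.88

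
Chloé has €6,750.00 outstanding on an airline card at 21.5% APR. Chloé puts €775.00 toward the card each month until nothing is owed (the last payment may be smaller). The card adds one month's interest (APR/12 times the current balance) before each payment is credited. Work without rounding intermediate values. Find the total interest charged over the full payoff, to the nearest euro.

Monthly rate r = 21.5%/12 = 1.79167% = 0.0179167.
Payoff takes n = ⌈−ln(1 − rB₀/P)/ln(1+r)⌉ = ⌈9.554⌉ = 10 payments; the last is €431.03.
Total paid = 9·€775.00 + €431.03 = €7,406.03.
Total interest = total paid − principal = €7,406.03 − €6,750.00 = €656.03.

€656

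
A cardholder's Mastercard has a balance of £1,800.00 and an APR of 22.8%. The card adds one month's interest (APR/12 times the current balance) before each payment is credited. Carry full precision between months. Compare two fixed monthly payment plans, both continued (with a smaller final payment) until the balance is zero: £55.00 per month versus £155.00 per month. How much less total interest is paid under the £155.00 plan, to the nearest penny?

Monthly rate r = 22.8%/12 = 1.9% = 0.019.
At £55.00/mo: n = ⌈−ln(1 − rB₀/P)/ln(1+r)⌉ = 52 payments (last £36.56); total interest = total paid − £1,800.00 = £1,041.56.
At £155.00/mo: 14 payments (last £38.20); total interest £253.20.
Interest saved = £1,041.56 − £253.20 = £788.36.

£788.36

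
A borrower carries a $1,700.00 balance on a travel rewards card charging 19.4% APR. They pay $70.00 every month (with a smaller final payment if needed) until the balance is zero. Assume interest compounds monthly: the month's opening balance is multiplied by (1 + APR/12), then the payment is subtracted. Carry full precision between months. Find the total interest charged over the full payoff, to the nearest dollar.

$476

Monthly rate r = 19.4%/12 = 1.61667% = 0.0161667.
Payoff takes n = ⌈−ln(1 − rB₀/P)/ln(1+r)⌉ = ⌈31.090⌉ = 32 payments; the last is $6.33.
Total paid = 31·$70.00 + $6.33 = $2,176.33.
Total interest = total paid − principal = $2,176.33 − $1,700.00 = $476.33.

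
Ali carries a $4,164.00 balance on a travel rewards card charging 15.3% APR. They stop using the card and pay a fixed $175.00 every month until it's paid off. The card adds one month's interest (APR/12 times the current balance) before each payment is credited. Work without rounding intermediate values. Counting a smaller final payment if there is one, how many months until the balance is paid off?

29 payments

Monthly rate r = 15.3%/12 = 1.275% = 0.01275.
Recurrence: B ← B·(1+r) − $175.00.
Month 1: interest $53.09; balance after payment $4,042.09.
Month 2: interest $51.54; balance after payment $3,918.63.
Closed form: n = −ln(1 − rB₀/P)/ln(1+r) = −ln(0.69662)/ln(1.01275) ≈ 28.534, so the balance reaches zero during payment 29.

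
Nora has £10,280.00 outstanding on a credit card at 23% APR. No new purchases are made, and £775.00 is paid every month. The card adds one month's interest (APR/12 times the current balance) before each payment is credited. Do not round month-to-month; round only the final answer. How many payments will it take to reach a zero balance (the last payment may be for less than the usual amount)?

Monthly rate r = 23%/12 = 1.91667% = 0.0191667.
Recurrence: B ← B·(1+r) − £775.00.
Month 1: interest £197.03; balance after payment £9,702.03.
Month 2: interest £185.96; balance after payment £9,112.99.
Closed form: n = −ln(1 − rB₀/P)/ln(1+r) = −ln(0.74576)/ln(1.01917) ≈ 15.451, so the balance reaches zero during payment 16.

16 payments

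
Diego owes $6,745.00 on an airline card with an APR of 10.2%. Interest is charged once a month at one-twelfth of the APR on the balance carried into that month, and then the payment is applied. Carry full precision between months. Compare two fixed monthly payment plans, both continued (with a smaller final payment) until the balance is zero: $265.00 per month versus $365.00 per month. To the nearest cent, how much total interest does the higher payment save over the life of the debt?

$263.93

Monthly rate r = 10.2%/12 = 0.85% = 0.0085.
At $265.00/mo: n = ⌈−ln(1 − rB₀/P)/ln(1+r)⌉ = 29 payments (last $213.00); total interest = total paid − $6,745.00 = $888.00.
At $365.00/mo: 21 payments (last $69.07); total interest $624.07.
Interest saved = $888.00 − $624.07 = $263.93.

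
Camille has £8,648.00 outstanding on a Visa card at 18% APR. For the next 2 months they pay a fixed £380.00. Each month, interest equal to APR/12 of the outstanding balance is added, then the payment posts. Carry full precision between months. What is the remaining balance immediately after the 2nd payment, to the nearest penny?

Monthly rate r = 18%/12 = 1.5% = 0.015.
Each month: B ← B·(1+r) − £380.00.
Month 1: interest £129.72; balance after payment £8,397.72.
Month 2: interest £125.97; balance after payment £8,143.69.

£8,143.69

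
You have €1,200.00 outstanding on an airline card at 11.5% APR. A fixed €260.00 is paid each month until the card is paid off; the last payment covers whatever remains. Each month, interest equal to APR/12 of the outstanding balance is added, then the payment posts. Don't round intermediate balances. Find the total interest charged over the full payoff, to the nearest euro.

€33

Monthly rate r = 11.5%/12 = 0.958333% = 0.00958333.
Payoff takes n = ⌈−ln(1 − rB₀/P)/ln(1+r)⌉ = ⌈4.743⌉ = 5 payments; the last is €193.46.
Total paid = 4·€260.00 + €193.46 = €1,233.46.
Total interest = total paid − principal = €1,233.46 − €1,200.00 = €33.46.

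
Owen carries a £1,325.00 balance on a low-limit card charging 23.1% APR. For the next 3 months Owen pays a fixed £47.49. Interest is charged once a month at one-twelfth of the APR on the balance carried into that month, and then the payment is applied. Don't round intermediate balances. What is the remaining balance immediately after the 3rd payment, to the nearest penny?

£1,257.77

Monthly rate r = 23.1%/12 = 1.925% = 0.01925.
Each month: B ← B·(1+r) − £47.49.
Month 1: interest £25.51; balance after payment £1,303.02.
Month 2: interest £25.08; balance after payment £1,280.61.
Month 3: interest £24.65; balance after payment £1,257.77.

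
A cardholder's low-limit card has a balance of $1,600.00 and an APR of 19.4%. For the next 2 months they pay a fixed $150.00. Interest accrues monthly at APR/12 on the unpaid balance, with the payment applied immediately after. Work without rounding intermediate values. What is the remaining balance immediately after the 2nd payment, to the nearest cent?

$1,349.73

Monthly rate r = 19.4%/12 = 1.61667% = 0.0161667.
Each month: B ← B·(1+r) − $150.00.
Month 1: interest $25.87; balance after payment $1,475.87.
Month 2: interest $23.86; balance after payment $1,349.73.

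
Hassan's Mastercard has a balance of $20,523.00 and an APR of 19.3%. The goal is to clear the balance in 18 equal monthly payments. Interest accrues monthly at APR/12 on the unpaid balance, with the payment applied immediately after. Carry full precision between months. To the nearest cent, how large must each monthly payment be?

$1,322.24

Monthly rate r = 19.3%/12 = 1.60833% = 0.0160833.
Level-payment amortization: P = B₀·r / (1 − (1+r)^(−n)) = 20523.00·0.0160833 / (1 − 1.01608^(−18)).
Denominator 1 − (1+r)^(−18) = 0.249635809.
P = 330.078 / 0.249635809 ≈ 1322.24.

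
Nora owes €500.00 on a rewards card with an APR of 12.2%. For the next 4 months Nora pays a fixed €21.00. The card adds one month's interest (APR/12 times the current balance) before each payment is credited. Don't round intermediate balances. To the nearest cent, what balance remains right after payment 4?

Monthly rate r = 12.2%/12 = 1.01667% = 0.0101667.
Each month: B ← B·(1+r) − €21.00.
Month 1: interest €5.08; balance after payment €484.08.
Month 2: interest €4.92; balance after payment €468.00.
Month 3: interest €4.76; balance after payment €451.76.
Month 4: interest €4.59; balance after payment €435.36.

€435.36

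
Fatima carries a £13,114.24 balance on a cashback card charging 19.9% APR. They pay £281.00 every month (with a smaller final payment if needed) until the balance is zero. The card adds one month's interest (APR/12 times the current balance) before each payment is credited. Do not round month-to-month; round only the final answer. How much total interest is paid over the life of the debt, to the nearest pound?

Monthly rate r = 19.9%/12 = 1.65833% = 0.0165833.
Payoff takes n = ⌈−ln(1 − rB₀/P)/ln(1+r)⌉ = ⌈90.408⌉ = 91 payments; the last is £115.12.
Total paid = 90·£281.00 + £115.12 = £25,405.12.
Total interest = total paid − principal = £25,405.12 − £13,114.24 = £12,290.88.

£12,291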